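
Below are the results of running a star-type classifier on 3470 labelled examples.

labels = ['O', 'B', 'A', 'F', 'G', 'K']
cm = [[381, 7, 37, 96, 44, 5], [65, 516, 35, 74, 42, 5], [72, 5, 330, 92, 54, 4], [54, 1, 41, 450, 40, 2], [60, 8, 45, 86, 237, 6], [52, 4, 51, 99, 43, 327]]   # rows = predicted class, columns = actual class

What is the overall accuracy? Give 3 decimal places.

Accuracy = trace / total = (381+516+330+450+237+327=2241) / 3470 = 2241/3470 = 0.646

0.646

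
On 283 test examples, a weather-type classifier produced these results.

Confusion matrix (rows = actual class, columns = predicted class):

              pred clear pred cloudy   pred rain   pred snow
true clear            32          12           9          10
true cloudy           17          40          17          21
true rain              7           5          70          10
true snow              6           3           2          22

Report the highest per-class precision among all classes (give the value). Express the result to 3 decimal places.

Per-class precision (TP/(TP+FP)):
  clear: TP=32, FP=17+7+6=30 → 32/62 = 0.5161
  cloudy: TP=40, FP=12+5+3=20 → 40/60 = 0.6667
  rain: TP=70, FP=9+17+2=28 → 70/98 = 0.7143
  snow: TP=22, FP=10+21+10=41 → 22/63 = 0.3492
Highest is class 'rain' with precision = 0.714.

0.714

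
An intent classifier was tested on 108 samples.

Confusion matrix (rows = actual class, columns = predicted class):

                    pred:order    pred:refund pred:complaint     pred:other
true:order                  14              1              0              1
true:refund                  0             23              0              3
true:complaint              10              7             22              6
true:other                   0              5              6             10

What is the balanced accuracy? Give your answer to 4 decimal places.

Balanced accuracy = mean of per-class recall.
  order: recall = 14/16 = 0.87500
  refund: recall = 23/26 = 0.88462
  complaint: recall = 22/45 = 0.48889
  other: recall = 10/21 = 0.47619
Mean = (0.87500 + 0.88462 + 0.48889 + 0.47619) / 4 = 0.6812

0.6812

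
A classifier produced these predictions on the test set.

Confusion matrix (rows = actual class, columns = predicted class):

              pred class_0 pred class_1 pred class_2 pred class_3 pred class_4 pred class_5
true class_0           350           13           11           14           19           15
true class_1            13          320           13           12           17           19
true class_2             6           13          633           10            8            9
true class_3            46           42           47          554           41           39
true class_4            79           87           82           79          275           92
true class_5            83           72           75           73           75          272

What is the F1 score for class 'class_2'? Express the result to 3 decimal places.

One-vs-rest for 'class_2': TP = diagonal; FP = other classes predicted 'class_2'; FN = 'class_2' predicted as other.
F1 score = 2·TP/(2·TP+FP+FN).
class_2: TP=633, FP=11+13+47+82+75=228, FN=6+13+10+8+9=46 → 1266/1540 = 0.8221

0.822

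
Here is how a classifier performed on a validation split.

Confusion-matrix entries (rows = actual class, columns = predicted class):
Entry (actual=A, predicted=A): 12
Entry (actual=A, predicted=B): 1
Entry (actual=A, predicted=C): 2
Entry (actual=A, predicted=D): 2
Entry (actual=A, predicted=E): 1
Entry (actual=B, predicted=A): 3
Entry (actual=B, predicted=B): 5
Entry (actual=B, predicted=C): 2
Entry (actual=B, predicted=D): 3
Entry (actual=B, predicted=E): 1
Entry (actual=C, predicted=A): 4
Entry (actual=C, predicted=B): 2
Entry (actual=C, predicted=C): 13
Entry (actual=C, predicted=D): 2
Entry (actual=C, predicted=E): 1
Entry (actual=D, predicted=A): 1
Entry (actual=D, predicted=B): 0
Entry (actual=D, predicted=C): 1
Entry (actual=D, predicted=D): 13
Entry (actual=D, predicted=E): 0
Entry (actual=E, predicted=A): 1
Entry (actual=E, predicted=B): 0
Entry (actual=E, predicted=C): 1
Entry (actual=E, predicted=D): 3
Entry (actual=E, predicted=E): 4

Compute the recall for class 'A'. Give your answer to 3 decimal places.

Take TP from the diagonal, FP from the rest of the 'A' prediction marginal, FN from the rest of the 'A' actual marginal.
recall = TP/(TP+FN).
A: TP=12, FN=1+2+2+1=6 → 12/18 = 0.6667

0.667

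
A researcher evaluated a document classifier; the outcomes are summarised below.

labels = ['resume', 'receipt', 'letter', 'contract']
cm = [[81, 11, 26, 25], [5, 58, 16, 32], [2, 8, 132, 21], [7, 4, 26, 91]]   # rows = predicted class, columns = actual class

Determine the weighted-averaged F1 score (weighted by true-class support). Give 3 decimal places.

0.665

Per-class F1 score (2·TP/(2·TP+FP+FN)):
  resume: TP=81, FP=11+26+25=62, FN=5+2+7=14 → 162/238 = 0.6807
  receipt: TP=58, FP=5+16+32=53, FN=11+8+4=23 → 116/192 = 0.6042
  letter: TP=132, FP=2+8+21=31, FN=26+16+26=68 → 264/363 = 0.7273
  contract: TP=91, FP=7+4+26=37, FN=25+32+21=78 → 182/297 = 0.6128
Weighted-F1 score = Σ (supportᵢ/N)·F1 scoreᵢ with N=545: (95/545)·0.6807 + (81/545)·0.6042 + (200/545)·0.7273 + (169/545)·0.6128 = 0.665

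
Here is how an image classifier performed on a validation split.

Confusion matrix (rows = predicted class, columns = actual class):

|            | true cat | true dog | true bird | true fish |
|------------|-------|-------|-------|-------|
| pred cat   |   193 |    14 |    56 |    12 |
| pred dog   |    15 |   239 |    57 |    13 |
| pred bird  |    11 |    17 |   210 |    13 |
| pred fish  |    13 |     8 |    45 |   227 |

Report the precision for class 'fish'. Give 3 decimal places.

Take TP from the diagonal, FP from the rest of the 'fish' prediction marginal, FN from the rest of the 'fish' actual marginal.
precision = TP/(TP+FP).
fish: TP=227, FP=13+8+45=66 → 227/293 = 0.7747

0.775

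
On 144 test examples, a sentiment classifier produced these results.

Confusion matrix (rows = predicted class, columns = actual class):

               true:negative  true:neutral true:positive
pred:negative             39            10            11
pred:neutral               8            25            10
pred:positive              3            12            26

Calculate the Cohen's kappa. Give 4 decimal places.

0.4360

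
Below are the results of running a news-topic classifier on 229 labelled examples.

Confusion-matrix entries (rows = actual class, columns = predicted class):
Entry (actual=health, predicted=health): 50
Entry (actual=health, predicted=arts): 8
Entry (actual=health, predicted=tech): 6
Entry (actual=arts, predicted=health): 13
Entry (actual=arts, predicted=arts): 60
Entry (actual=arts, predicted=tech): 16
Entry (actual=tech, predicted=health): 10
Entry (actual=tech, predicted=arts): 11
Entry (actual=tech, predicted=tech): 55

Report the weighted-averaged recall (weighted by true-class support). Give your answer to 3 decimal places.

0.721

Per-class recall (TP/(TP+FN)):
  health: TP=50, FN=8+6=14 → 50/64 = 0.7813
  arts: TP=60, FN=13+16=29 → 60/89 = 0.6742
  tech: TP=55, FN=10+11=21 → 55/76 = 0.7237
Weighted-recall = Σ (supportᵢ/N)·recallᵢ with N=229: (64/229)·0.7813 + (89/229)·0.6742 + (76/229)·0.7237 = 0.721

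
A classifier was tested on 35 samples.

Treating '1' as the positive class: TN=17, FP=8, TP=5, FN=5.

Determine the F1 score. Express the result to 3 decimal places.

Precision = TP/(TP+FP) = 5/13 = 0.3846
Recall = TP/(TP+FN) = 5/10 = 0.5000
F1 = 2·TP/(2·TP+FP+FN) = 10/23 = 0.435

0.435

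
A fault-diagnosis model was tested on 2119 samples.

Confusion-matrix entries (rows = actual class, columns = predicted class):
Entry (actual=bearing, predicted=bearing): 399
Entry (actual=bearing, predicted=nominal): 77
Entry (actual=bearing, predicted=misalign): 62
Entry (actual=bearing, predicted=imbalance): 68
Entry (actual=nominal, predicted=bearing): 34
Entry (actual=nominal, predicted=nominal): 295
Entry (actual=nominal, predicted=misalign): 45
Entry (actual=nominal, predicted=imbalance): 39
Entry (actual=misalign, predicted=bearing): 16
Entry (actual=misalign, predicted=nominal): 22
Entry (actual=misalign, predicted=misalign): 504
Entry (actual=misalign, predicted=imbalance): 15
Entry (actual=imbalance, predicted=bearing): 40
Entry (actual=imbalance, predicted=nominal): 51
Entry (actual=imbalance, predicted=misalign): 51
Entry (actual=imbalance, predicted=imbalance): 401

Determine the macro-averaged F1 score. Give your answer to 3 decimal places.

0.749

Per-class F1 score (2·TP/(2·TP+FP+FN)):
  bearing: TP=399, FP=34+16+40=90, FN=77+62+68=207 → 798/1095 = 0.7288
  nominal: TP=295, FP=77+22+51=150, FN=34+45+39=118 → 590/858 = 0.6876
  misalign: TP=504, FP=62+45+51=158, FN=16+22+15=53 → 1008/1219 = 0.8269
  imbalance: TP=401, FP=68+39+15=122, FN=40+51+51=142 → 802/1066 = 0.7523
Macro-F1 score = mean = (0.7288 + 0.6876 + 0.8269 + 0.7523) / 4 = 0.749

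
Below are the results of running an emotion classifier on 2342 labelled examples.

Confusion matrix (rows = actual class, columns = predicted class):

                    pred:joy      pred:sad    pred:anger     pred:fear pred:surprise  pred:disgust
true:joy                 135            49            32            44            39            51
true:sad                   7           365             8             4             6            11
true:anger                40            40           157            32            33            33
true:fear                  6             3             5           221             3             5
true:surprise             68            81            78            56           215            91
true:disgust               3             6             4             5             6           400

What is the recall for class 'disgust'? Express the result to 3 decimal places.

0.943

Take TP from the diagonal, FP from the rest of the 'disgust' prediction marginal, FN from the rest of the 'disgust' actual marginal.
recall = TP/(TP+FN).
disgust: TP=400, FN=3+6+4+5+6=24 → 400/424 = 0.9434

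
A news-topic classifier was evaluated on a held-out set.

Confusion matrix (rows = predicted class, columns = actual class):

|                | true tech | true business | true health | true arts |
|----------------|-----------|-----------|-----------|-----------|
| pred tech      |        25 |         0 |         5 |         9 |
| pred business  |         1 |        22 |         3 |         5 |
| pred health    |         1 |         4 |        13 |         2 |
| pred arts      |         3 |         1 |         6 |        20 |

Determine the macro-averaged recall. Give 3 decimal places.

Per-class recall (TP/(TP+FN)):
  tech: TP=25, FN=1+1+3=5 → 25/30 = 0.8333
  business: TP=22, FN=0+4+1=5 → 22/27 = 0.8148
  health: TP=13, FN=5+3+6=14 → 13/27 = 0.4815
  arts: TP=20, FN=9+5+2=16 → 20/36 = 0.5556
Macro-recall = mean = (0.8333 + 0.8148 + 0.4815 + 0.5556) / 4 = 0.671

0.671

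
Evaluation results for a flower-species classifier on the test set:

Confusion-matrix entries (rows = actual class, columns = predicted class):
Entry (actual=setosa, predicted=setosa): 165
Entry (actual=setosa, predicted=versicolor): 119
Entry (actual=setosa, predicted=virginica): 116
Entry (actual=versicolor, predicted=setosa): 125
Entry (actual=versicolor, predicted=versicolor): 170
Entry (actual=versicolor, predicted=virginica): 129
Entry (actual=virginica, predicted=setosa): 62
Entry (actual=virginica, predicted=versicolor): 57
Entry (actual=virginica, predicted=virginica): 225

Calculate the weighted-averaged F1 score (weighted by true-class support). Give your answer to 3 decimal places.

Per-class F1 score (2·TP/(2·TP+FP+FN)):
  setosa: TP=165, FP=125+62=187, FN=119+116=235 → 330/752 = 0.4388
  versicolor: TP=170, FP=119+57=176, FN=125+129=254 → 340/770 = 0.4416
  virginica: TP=225, FP=116+129=245, FN=62+57=119 → 450/814 = 0.5528
Weighted-F1 score = Σ (supportᵢ/N)·F1 scoreᵢ with N=1168: (400/1168)·0.4388 + (424/1168)·0.4416 + (344/1168)·0.5528 = 0.473

0.473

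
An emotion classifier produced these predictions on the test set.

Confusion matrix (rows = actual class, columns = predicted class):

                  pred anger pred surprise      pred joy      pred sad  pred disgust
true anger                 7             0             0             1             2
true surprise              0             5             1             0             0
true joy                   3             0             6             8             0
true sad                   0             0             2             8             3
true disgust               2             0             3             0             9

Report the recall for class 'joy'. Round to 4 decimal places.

0.3529

Treat 'joy' as positive and all other classes as negative.
recall = TP/(TP+FN).
joy: TP=6, FN=3+0+8+0=11 → 6/17 = 0.35294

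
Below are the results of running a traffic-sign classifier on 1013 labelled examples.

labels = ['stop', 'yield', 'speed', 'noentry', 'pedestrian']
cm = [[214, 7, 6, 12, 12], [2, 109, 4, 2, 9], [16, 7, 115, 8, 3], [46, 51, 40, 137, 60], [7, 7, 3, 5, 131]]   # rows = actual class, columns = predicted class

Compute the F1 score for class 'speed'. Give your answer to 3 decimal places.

0.726

Treat 'speed' as positive and all other classes as negative.
F1 score = 2·TP/(2·TP+FP+FN).
speed: TP=115, FP=6+4+40+3=53, FN=16+7+8+3=34 → 230/317 = 0.7256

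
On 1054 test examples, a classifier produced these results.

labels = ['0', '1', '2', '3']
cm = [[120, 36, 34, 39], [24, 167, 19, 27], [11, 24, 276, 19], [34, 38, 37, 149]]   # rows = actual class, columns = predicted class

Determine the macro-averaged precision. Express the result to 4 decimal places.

Per-class precision (TP/(TP+FP)):
  0: TP=120, FP=24+11+34=69 → 120/189 = 0.63492
  1: TP=167, FP=36+24+38=98 → 167/265 = 0.63019
  2: TP=276, FP=34+19+37=90 → 276/366 = 0.75410
  3: TP=149, FP=39+27+19=85 → 149/234 = 0.63675
Macro-precision = mean = (0.63492 + 0.63019 + 0.75410 + 0.63675) / 4 = 0.6640

0.6640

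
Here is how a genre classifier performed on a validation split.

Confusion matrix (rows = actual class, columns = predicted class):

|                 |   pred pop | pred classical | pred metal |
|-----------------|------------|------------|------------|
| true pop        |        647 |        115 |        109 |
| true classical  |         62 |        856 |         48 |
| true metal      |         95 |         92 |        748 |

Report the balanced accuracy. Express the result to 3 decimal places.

0.810

Balanced accuracy = mean of per-class recall.
  pop: recall = 647/871 = 0.7428
  classical: recall = 856/966 = 0.8861
  metal: recall = 748/935 = 0.8000
Mean = (0.7428 + 0.8861 + 0.8000) / 3 = 0.810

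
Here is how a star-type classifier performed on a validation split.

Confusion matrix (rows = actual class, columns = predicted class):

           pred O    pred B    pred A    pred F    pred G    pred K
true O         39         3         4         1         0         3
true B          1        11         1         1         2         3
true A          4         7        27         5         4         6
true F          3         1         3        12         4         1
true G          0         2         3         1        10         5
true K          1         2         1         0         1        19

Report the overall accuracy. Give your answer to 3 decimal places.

0.618

Accuracy = trace / total = (39+11+27+12+10+19=118) / 191 = 118/191 = 0.618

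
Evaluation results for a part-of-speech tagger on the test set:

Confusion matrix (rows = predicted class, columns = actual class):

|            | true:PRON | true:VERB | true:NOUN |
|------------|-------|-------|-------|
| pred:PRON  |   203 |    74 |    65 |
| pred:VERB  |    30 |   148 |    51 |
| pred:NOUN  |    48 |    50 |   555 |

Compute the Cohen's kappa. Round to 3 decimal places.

0.568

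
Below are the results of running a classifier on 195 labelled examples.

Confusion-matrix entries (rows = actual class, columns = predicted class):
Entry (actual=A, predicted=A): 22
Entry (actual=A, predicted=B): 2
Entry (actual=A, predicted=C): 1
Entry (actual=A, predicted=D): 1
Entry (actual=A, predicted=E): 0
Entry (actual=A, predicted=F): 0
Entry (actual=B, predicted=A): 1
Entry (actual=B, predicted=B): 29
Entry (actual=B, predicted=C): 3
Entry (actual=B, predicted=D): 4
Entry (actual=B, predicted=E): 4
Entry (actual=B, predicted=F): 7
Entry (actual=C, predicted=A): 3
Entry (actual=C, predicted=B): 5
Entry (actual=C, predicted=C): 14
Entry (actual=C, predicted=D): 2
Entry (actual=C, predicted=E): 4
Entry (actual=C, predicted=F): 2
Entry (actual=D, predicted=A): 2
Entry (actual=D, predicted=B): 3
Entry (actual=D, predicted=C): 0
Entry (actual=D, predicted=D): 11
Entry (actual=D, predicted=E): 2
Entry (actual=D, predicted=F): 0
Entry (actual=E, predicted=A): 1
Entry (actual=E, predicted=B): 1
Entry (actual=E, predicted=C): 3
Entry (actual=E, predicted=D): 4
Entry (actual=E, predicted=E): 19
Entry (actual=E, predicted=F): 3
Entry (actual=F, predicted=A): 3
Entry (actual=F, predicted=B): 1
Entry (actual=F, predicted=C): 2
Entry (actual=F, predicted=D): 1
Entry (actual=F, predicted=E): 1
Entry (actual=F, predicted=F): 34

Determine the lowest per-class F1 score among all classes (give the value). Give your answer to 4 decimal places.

0.5283

Per-class F1 score (2·TP/(2·TP+FP+FN)):
  A: TP=22, FP=1+3+2+1+3=10, FN=2+1+1+0+0=4 → 44/58 = 0.75862
  B: TP=29, FP=2+5+3+1+1=12, FN=1+3+4+4+7=19 → 58/89 = 0.65169
  C: TP=14, FP=1+3+0+3+2=9, FN=3+5+2+4+2=16 → 28/53 = 0.52830
  D: TP=11, FP=1+4+2+4+1=12, FN=2+3+0+2+0=7 → 22/41 = 0.53659
  E: TP=19, FP=0+4+4+2+1=11, FN=1+1+3+4+3=12 → 38/61 = 0.62295
  F: TP=34, FP=0+7+2+0+3=12, FN=3+1+2+1+1=8 → 68/88 = 0.77273
Lowest is class 'C' with F1 score = 0.5283.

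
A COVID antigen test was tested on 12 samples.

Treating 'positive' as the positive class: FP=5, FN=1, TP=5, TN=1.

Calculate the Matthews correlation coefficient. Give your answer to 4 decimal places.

MCC = (TP·TN − FP·FN) / √((TP+FP)(TP+FN)(TN+FP)(TN+FN))
Numerator = 5·1 − 5·1 = 0
Denominator = √(10·6·6·2) = √720 = 26.8328
MCC = 0 / 26.8328 = 0.0000

0.0000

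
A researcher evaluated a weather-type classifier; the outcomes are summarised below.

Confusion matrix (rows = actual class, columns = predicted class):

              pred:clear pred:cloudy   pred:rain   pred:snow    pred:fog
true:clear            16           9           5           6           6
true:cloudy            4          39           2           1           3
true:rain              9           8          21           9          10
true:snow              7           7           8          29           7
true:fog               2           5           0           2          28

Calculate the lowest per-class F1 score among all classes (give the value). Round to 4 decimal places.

Per-class F1 score (2·TP/(2·TP+FP+FN)):
  clear: TP=16, FP=4+9+7+2=22, FN=9+5+6+6=26 → 32/80 = 0.40000
  cloudy: TP=39, FP=9+8+7+5=29, FN=4+2+1+3=10 → 78/117 = 0.66667
  rain: TP=21, FP=5+2+8+0=15, FN=9+8+9+10=36 → 42/93 = 0.45161
  snow: TP=29, FP=6+1+9+2=18, FN=7+7+8+7=29 → 58/105 = 0.55238
  fog: TP=28, FP=6+3+10+7=26, FN=2+5+0+2=9 → 56/91 = 0.61538
Lowest is class 'clear' with F1 score = 0.4000.

0.4000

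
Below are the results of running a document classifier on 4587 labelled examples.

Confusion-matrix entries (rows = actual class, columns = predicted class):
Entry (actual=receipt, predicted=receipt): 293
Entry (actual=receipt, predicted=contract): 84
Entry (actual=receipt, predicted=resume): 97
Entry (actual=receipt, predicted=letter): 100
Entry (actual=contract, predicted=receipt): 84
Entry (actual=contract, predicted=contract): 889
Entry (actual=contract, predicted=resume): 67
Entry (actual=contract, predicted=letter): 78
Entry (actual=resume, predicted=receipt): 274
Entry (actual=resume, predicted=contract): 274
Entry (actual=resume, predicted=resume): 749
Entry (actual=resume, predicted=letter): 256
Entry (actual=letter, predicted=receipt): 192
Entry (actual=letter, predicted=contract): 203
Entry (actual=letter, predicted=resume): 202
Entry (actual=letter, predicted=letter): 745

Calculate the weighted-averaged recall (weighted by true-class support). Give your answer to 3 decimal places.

Per-class recall (TP/(TP+FN)):
  receipt: TP=293, FN=84+97+100=281 → 293/574 = 0.5105
  contract: TP=889, FN=84+67+78=229 → 889/1118 = 0.7952
  resume: TP=749, FN=274+274+256=804 → 749/1553 = 0.4823
  letter: TP=745, FN=192+203+202=597 → 745/1342 = 0.5551
Weighted-recall = Σ (supportᵢ/N)·recallᵢ with N=4587: (574/4587)·0.5105 + (1118/4587)·0.7952 + (1553/4587)·0.4823 + (1342/4587)·0.5551 = 0.583

0.583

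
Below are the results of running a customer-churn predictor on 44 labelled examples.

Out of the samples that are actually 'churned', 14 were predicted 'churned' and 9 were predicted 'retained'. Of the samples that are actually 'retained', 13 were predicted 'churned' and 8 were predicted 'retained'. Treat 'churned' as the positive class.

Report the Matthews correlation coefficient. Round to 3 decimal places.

MCC = (TP·TN − FP·FN) / √((TP+FP)(TP+FN)(TN+FP)(TN+FN))
Numerator = 14·8 − 13·9 = -5
Denominator = √(27·23·21·17) = √221697 = 470.8471
MCC = -5 / 470.8471 = -0.011

-0.011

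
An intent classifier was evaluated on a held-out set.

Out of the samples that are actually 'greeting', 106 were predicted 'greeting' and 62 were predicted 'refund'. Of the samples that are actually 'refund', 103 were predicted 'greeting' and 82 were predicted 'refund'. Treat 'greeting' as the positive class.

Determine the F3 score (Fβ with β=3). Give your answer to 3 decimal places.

0.616

Fβ = (1+β²)·TP / ((1+β²)·TP + β²·FN + FP), with β²=9
= 10·106 / (10·106 + 9·62 + 103) = 0.616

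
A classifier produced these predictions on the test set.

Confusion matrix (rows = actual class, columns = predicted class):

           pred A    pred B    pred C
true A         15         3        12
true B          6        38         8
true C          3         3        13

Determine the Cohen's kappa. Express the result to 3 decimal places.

0.462

Observed agreement pₒ = trace/N = 66/101 = 0.6535
Expected agreement pₑ = Σ (rowᵢ·colᵢ)/N² = (30·24 + 52·44 + 19·33)/101² = 0.3563
κ = (pₒ − pₑ)/(1 − pₑ) = (0.6535 − 0.3563)/(1 − 0.3563) = 0.462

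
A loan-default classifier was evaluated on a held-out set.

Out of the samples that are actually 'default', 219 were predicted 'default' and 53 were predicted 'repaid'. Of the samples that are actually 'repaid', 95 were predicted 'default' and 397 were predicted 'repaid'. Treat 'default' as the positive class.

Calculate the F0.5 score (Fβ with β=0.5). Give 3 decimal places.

0.717

Fβ = (1+β²)·TP / ((1+β²)·TP + β²·FN + FP), with β²=1/4
= 1.25·219 / (1.25·219 + 0.25·53 + 95) = 0.717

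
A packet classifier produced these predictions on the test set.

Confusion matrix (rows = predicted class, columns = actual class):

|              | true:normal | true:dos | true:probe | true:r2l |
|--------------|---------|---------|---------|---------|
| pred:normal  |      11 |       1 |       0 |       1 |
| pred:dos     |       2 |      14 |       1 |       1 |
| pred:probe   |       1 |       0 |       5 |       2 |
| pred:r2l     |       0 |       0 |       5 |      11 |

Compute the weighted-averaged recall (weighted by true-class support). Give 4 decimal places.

Per-class recall (TP/(TP+FN)):
  normal: TP=11, FN=2+1+0=3 → 11/14 = 0.78571
  dos: TP=14, FN=1+0+0=1 → 14/15 = 0.93333
  probe: TP=5, FN=0+1+5=6 → 5/11 = 0.45455
  r2l: TP=11, FN=1+1+2=4 → 11/15 = 0.73333
Weighted-recall = Σ (supportᵢ/N)·recallᵢ with N=55: (14/55)·0.78571 + (15/55)·0.93333 + (11/55)·0.45455 + (15/55)·0.73333 = 0.7455

0.7455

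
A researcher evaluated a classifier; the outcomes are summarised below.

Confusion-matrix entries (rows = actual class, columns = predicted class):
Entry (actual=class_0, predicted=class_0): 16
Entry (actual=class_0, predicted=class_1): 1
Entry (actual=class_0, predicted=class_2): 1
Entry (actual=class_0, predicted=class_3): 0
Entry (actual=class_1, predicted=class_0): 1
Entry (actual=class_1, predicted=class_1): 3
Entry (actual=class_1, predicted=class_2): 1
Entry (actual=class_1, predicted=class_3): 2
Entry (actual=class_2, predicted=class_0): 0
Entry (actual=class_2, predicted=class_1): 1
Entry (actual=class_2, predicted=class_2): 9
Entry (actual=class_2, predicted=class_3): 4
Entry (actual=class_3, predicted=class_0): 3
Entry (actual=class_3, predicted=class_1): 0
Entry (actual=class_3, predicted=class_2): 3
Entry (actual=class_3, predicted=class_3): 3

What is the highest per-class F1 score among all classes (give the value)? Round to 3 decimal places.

0.842

Per-class F1 score (2·TP/(2·TP+FP+FN)):
  class_0: TP=16, FP=1+0+3=4, FN=1+1+0=2 → 32/38 = 0.8421
  class_1: TP=3, FP=1+1+0=2, FN=1+1+2=4 → 6/12 = 0.5000
  class_2: TP=9, FP=1+1+3=5, FN=0+1+4=5 → 18/28 = 0.6429
  class_3: TP=3, FP=0+2+4=6, FN=3+0+3=6 → 6/18 = 0.3333
Highest is class 'class_0' with F1 score = 0.842.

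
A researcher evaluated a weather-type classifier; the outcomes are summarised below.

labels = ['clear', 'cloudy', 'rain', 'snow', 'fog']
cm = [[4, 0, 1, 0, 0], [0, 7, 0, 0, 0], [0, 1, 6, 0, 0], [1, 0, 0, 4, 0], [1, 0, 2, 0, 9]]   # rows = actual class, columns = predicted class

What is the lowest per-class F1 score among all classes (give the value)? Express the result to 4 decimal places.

Per-class F1 score (2·TP/(2·TP+FP+FN)):
  clear: TP=4, FP=0+0+1+1=2, FN=0+1+0+0=1 → 8/11 = 0.72727
  cloudy: TP=7, FP=0+1+0+0=1, FN=0+0+0+0=0 → 14/15 = 0.93333
  rain: TP=6, FP=1+0+0+2=3, FN=0+1+0+0=1 → 12/16 = 0.75000
  snow: TP=4, FP=0+0+0+0=0, FN=1+0+0+0=1 → 8/9 = 0.88889
  fog: TP=9, FP=0+0+0+0=0, FN=1+0+2+0=3 → 18/21 = 0.85714
Lowest is class 'clear' with F1 score = 0.7273.

0.7273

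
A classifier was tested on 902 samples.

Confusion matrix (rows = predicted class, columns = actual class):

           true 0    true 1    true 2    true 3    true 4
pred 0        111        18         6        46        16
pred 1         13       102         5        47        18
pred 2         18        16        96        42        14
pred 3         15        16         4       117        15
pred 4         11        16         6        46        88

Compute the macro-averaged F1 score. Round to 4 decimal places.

Per-class F1 score (2·TP/(2·TP+FP+FN)):
  0: TP=111, FP=18+6+46+16=86, FN=13+18+15+11=57 → 222/365 = 0.60822
  1: TP=102, FP=13+5+47+18=83, FN=18+16+16+16=66 → 204/353 = 0.57790
  2: TP=96, FP=18+16+42+14=90, FN=6+5+4+6=21 → 192/303 = 0.63366
  3: TP=117, FP=15+16+4+15=50, FN=46+47+42+46=181 → 234/465 = 0.50323
  4: TP=88, FP=11+16+6+46=79, FN=16+18+14+15=63 → 176/318 = 0.55346
Macro-F1 score = mean = (0.60822 + 0.57790 + 0.63366 + 0.50323 + 0.55346) / 5 = 0.5753

0.5753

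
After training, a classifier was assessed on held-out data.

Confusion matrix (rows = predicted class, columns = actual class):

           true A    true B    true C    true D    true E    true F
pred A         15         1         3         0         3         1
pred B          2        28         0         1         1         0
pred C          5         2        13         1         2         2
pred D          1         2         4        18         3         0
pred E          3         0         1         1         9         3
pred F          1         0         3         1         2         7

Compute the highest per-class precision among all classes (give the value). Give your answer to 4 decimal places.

Per-class precision (TP/(TP+FP)):
  A: TP=15, FP=1+3+0+3+1=8 → 15/23 = 0.65217
  B: TP=28, FP=2+0+1+1+0=4 → 28/32 = 0.87500
  C: TP=13, FP=5+2+1+2+2=12 → 13/25 = 0.52000
  D: TP=18, FP=1+2+4+3+0=10 → 18/28 = 0.64286
  E: TP=9, FP=3+0+1+1+3=8 → 9/17 = 0.52941
  F: TP=7, FP=1+0+3+1+2=7 → 7/14 = 0.50000
Highest is class 'B' with precision = 0.8750.

0.8750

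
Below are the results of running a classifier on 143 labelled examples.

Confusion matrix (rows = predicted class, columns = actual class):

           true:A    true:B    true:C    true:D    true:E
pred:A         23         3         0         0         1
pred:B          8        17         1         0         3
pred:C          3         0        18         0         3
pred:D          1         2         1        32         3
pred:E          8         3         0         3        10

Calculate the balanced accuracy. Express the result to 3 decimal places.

Balanced accuracy = mean of per-class recall.
  A: recall = 23/43 = 0.5349
  B: recall = 17/25 = 0.6800
  C: recall = 18/20 = 0.9000
  D: recall = 32/35 = 0.9143
  E: recall = 10/20 = 0.5000
Mean = (0.5349 + 0.6800 + 0.9000 + 0.9143 + 0.5000) / 5 = 0.706

0.706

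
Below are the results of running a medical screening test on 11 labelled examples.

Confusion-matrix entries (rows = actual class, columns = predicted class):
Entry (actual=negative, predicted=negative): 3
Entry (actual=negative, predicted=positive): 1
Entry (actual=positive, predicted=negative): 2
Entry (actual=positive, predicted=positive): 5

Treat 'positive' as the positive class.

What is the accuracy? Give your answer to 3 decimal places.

0.727

Accuracy = (TP+TN)/N = (5+3)/11 = 0.727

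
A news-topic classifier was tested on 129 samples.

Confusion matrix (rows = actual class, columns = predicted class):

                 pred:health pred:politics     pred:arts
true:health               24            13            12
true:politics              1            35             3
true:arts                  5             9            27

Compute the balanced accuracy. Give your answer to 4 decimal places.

0.6819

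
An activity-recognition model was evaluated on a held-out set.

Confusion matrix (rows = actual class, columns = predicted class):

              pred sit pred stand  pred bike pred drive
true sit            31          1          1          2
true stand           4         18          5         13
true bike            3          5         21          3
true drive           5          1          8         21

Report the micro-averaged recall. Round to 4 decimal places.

0.6408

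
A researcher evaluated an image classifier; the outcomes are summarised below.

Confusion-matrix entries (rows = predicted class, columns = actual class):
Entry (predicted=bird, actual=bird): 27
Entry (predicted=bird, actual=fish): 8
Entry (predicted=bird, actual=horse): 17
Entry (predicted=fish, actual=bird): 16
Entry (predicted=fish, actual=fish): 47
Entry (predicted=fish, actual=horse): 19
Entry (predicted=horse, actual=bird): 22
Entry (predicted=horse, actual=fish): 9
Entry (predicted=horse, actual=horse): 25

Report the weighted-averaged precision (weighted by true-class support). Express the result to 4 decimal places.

Per-class precision (TP/(TP+FP)):
  bird: TP=27, FP=8+17=25 → 27/52 = 0.51923
  fish: TP=47, FP=16+19=35 → 47/82 = 0.57317
  horse: TP=25, FP=22+9=31 → 25/56 = 0.44643
Weighted-precision = Σ (supportᵢ/N)·precisionᵢ with N=190: (65/190)·0.51923 + (64/190)·0.57317 + (61/190)·0.44643 = 0.5140

0.5140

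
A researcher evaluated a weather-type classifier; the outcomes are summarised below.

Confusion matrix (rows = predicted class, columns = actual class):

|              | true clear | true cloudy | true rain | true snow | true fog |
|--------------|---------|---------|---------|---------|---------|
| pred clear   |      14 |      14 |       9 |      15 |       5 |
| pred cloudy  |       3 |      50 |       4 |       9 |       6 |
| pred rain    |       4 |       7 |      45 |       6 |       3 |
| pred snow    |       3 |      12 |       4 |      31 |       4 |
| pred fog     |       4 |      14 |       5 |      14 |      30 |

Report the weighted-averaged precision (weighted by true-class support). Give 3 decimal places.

0.588

Per-class precision (TP/(TP+FP)):
  clear: TP=14, FP=14+9+15+5=43 → 14/57 = 0.2456
  cloudy: TP=50, FP=3+4+9+6=22 → 50/72 = 0.6944
  rain: TP=45, FP=4+7+6+3=20 → 45/65 = 0.6923
  snow: TP=31, FP=3+12+4+4=23 → 31/54 = 0.5741
  fog: TP=30, FP=4+14+5+14=37 → 30/67 = 0.4478
Weighted-precision = Σ (supportᵢ/N)·precisionᵢ with N=315: (28/315)·0.2456 + (97/315)·0.6944 + (67/315)·0.6923 + (75/315)·0.5741 + (48/315)·0.4478 = 0.588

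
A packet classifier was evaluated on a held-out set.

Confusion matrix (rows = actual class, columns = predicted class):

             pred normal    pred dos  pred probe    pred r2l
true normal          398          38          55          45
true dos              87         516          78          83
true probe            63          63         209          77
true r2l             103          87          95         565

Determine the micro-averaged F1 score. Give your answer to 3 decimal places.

0.659

Micro-averaging pools counts across classes: ΣTP=1688, ΣFP=874, ΣFN=874.
Micro-F1 score = 2·TP/(2·TP+FP+FN) on pooled counts = 0.659 (equals overall accuracy in single-label multiclass).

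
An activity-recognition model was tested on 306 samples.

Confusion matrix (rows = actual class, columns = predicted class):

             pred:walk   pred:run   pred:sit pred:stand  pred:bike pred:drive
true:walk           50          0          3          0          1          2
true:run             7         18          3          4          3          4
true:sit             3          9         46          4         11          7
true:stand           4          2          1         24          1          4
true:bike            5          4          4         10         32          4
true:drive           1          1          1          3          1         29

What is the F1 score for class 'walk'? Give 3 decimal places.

0.794

Take TP from the diagonal, FP from the rest of the 'walk' prediction marginal, FN from the rest of the 'walk' actual marginal.
F1 score = 2·TP/(2·TP+FP+FN).
walk: TP=50, FP=7+3+4+5+1=20, FN=0+3+0+1+2=6 → 100/126 = 0.7937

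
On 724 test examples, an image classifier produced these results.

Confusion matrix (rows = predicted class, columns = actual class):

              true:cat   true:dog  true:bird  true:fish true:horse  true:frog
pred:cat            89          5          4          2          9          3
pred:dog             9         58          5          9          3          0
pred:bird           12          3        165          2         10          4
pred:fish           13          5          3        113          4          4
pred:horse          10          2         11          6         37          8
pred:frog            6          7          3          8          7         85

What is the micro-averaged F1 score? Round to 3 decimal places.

Micro-averaging pools counts across classes: ΣTP=547, ΣFP=177, ΣFN=177.
Micro-F1 score = 2·TP/(2·TP+FP+FN) on pooled counts = 0.756 (equals overall accuracy in single-label multiclass).

0.756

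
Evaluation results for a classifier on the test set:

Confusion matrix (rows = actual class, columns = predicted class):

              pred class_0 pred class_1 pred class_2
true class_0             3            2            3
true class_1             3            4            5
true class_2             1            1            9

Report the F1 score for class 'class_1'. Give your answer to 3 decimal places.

Treat 'class_1' as positive and all other classes as negative.
F1 score = 2·TP/(2·TP+FP+FN).
class_1: TP=4, FP=2+1=3, FN=3+5=8 → 8/19 = 0.4211

0.421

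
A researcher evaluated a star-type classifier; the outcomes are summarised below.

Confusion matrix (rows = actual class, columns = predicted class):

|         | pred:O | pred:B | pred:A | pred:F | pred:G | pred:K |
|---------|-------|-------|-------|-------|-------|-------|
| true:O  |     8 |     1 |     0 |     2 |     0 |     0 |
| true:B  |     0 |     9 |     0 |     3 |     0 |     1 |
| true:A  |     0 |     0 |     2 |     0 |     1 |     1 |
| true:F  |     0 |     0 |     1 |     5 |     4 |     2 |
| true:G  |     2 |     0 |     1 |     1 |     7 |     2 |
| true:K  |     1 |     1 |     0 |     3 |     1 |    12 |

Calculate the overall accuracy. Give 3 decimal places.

0.606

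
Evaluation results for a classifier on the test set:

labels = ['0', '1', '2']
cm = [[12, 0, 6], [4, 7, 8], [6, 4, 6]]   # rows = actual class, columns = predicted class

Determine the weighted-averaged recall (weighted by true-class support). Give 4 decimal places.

0.4717

Per-class recall (TP/(TP+FN)):
  0: TP=12, FN=0+6=6 → 12/18 = 0.66667
  1: TP=7, FN=4+8=12 → 7/19 = 0.36842
  2: TP=6, FN=6+4=10 → 6/16 = 0.37500
Weighted-recall = Σ (supportᵢ/N)·recallᵢ with N=53: (18/53)·0.66667 + (19/53)·0.36842 + (16/53)·0.37500 = 0.4717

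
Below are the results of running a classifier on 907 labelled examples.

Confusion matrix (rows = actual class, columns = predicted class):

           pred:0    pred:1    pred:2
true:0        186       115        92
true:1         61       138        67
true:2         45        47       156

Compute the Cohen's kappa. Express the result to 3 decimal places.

Observed agreement pₒ = trace/N = 480/907 = 0.5292
Expected agreement pₑ = Σ (rowᵢ·colᵢ)/N² = (393·292 + 266·300 + 248·315)/907² = 0.3315
κ = (pₒ − pₑ)/(1 − pₑ) = (0.5292 − 0.3315)/(1 − 0.3315) = 0.296

0.296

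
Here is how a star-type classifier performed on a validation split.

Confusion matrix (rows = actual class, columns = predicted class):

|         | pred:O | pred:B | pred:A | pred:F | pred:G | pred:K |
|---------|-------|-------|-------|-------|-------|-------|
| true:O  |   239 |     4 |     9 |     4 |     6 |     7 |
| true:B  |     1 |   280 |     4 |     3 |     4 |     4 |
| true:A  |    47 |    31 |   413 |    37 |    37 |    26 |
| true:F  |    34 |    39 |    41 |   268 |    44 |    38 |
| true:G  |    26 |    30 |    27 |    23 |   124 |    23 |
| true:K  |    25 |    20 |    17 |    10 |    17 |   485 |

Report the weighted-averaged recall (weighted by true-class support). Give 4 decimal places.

0.7393

Per-class recall (TP/(TP+FN)):
  O: TP=239, FN=4+9+4+6+7=30 → 239/269 = 0.88848
  B: TP=280, FN=1+4+3+4+4=16 → 280/296 = 0.94595
  A: TP=413, FN=47+31+37+37+26=178 → 413/591 = 0.69882
  F: TP=268, FN=34+39+41+44+38=196 → 268/464 = 0.57759
  G: TP=124, FN=26+30+27+23+23=129 → 124/253 = 0.49012
  K: TP=485, FN=25+20+17+10+17=89 → 485/574 = 0.84495
Weighted-recall = Σ (supportᵢ/N)·recallᵢ with N=2447: (269/2447)·0.88848 + (296/2447)·0.94595 + (591/2447)·0.69882 + (464/2447)·0.57759 + (253/2447)·0.49012 + (574/2447)·0.84495 = 0.7393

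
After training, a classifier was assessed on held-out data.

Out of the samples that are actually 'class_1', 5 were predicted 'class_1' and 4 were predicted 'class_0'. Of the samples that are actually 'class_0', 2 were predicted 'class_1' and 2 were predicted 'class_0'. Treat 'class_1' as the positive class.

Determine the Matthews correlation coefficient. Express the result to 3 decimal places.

MCC = (TP·TN − FP·FN) / √((TP+FP)(TP+FN)(TN+FP)(TN+FN))
Numerator = 5·2 − 2·4 = 2
Denominator = √(7·9·4·6) = √1512 = 38.8844
MCC = 2 / 38.8844 = 0.051

0.051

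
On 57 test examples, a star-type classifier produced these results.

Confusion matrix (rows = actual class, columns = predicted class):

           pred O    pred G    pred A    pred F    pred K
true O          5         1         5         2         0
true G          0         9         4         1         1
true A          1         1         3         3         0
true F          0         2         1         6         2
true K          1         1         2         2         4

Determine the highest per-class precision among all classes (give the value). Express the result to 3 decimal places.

Per-class precision (TP/(TP+FP)):
  O: TP=5, FP=0+1+0+1=2 → 5/7 = 0.7143
  G: TP=9, FP=1+1+2+1=5 → 9/14 = 0.6429
  A: TP=3, FP=5+4+1+2=12 → 3/15 = 0.2000
  F: TP=6, FP=2+1+3+2=8 → 6/14 = 0.4286
  K: TP=4, FP=0+1+0+2=3 → 4/7 = 0.5714
Highest is class 'O' with precision = 0.714.

0.714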